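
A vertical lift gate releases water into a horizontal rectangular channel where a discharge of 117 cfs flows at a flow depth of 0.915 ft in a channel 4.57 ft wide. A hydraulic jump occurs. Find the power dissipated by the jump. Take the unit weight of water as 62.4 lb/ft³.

P = 87.4 hp

q = Q/b = 117/4.57 = 25.6 ft²/s; V₁ = q/y₁ = 28.0 ft/s. Fr₁ = V₁/√(g·y₁) = 5.15.
From the momentum equation for a rectangular channel, y₂/y₁ = ½[√(1 + 8Fr₁²) − 1] = ½[√213.6 − 1] = 6.81.
y₂ = 6.81 × 0.915 = 6.23 ft.
Head loss: ΔE = (y₂ − y₁)³/(4y₁y₂) = (6.23 − 0.915)³/(4×0.915×6.23) = 150/22.8 = 6.58 ft.
P = γ·Q·ΔE/550 = 62.4 × 117 × 6.58 / 550 = 87.4 hp.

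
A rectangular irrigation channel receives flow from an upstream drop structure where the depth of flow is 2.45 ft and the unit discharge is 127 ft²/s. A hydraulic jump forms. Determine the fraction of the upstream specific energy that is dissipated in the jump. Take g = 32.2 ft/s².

V₁ = q/y₁ = 127/2.45 = 51.8 ft/s. Fr₁ = V₁/√(g·y₁) = 51.8/√(32.2×2.45) = 5.84.
From the momentum equation for a rectangular channel, y₂/y₁ = ½[√(1 + 8Fr₁²) − 1] = ½[√273.5 − 1] = 7.77.
y₂ = 7.77 × 2.45 = 19.0 ft.
E₁ = y₁ + V₁²/2g = 44.2 ft. ΔE = (y₂ − y₁)³/(4y₁y₂) = 24.4 ft. ΔE/E₁ = 24.4/44.2 = 0.553.

ΔE/E₁ = 0.553 (55.3%)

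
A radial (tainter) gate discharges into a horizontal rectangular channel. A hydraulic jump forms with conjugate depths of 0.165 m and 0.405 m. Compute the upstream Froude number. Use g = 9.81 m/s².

For a rectangular channel the momentum equation gives q² = ½·g·y₁·y₂·(y₁ + y₂) = ½×9.81×0.165×0.405×0.570 = 0.187.
q = √0.187 = 0.432 m²/s.
V₁ = q/y₁ = 2.62 m/s; Fr₁ = V₁/√(g·y₁) = 2.06.

Fr₁ = 2.06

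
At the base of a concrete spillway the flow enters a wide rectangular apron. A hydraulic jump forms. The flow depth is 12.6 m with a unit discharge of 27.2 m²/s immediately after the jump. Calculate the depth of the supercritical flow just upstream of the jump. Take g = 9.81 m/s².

y₁ = 0.888 m

V₂ = q/y₂ = 27.2/12.6 = 2.16 m/s; Fr₂ = V₂/√(g·y₂) = 0.194.
Applying the sequent-depth relation in reverse, y₁/y₂ = ½[√(1 + 8Fr₂²) − 1] = ½[√1.302 − 1] = 0.0704.
y₁ = 0.0704 × 12.6 = 0.888 m.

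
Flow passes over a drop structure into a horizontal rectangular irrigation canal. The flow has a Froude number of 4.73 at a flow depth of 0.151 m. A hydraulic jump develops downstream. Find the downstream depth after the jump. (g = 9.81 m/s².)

y₂ = 0.937 m

Fr₁ = 4.73 (given).
Bélanger equation: y₂/y₁ = ½[√(1 + 8Fr₁²) − 1] = ½[√180.0 − 1] = 6.21.
y₂ = 6.21 × 0.151 = 0.937 m.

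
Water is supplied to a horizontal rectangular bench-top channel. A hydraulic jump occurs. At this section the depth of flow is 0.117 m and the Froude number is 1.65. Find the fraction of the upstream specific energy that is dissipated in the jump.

Fr₁ = 1.65 (given).
Sequent-depth ratio: y₂/y₁ = ½[√(1 + 8Fr₁²) − 1] = ½[√22.78 − 1] = 1.89.
y₂ = 1.89 × 0.117 = 0.221 m.
E₁ = y₁(1 + Fr₁²/2) = 0.117×(1 + 1.65²/2) = 0.276 m. ΔE = (y₂ − y₁)³/(4y₁y₂) = 0.0108 m. ΔE/E₁ = 0.0108/0.276 = 0.0391.

ΔE/E₁ = 0.0391 (3.91%)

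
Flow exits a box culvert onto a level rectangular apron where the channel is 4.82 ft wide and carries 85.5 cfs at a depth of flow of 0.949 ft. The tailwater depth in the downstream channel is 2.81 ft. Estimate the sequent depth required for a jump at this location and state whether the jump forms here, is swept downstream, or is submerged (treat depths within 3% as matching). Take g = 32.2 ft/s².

q = Q/b = 85.5/4.82 = 17.7 ft²/s; V₁ = q/y₁ = 18.7 ft/s. Fr₁ = V₁/√(g·y₁) = 3.38.
By Bélanger, y₂/y₁ = ½[√(1 + 8Fr₁²) − 1] = ½[√92.47 − 1] = 4.31.
y₂ = 4.31 × 0.949 = 4.09 ft.
Tailwater y_tw = 2.81 ft: y_tw < y₂, so the jump is swept downstream.

y₂ = 4.09 ft; the jump is swept downstream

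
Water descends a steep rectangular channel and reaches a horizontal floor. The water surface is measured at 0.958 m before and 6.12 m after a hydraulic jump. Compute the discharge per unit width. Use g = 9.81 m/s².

For a rectangular channel the momentum equation gives q² = ½·g·y₁·y₂·(y₁ + y₂) = ½×9.81×0.958×6.12×7.08 = 204.
q = √204 = 14.3 m²/s.

q = 14.3 m²/s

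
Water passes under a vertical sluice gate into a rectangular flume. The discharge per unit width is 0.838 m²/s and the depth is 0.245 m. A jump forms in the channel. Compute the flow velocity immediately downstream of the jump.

V₂ = 1.29 m/s

V₁ = q/y₁ = 0.838/0.245 = 3.42 m/s. Fr₁ = V₁/√(g·y₁) = 3.42/√(9.81×0.245) = 2.21.
From the momentum equation for a rectangular channel, y₂/y₁ = ½[√(1 + 8Fr₁²) − 1] = ½[√39.94 − 1] = 2.66.
y₂ = 2.66 × 0.245 = 0.652 m.
V₂ = q/y₂ = 0.838/0.652 = 1.29 m/s.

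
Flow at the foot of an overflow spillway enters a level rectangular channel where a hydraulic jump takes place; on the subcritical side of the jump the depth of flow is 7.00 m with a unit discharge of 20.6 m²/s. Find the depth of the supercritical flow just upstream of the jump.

y₁ = 1.46 m

V₂ = q/y₂ = 20.6/7.00 = 2.94 m/s; Fr₂ = V₂/√(g·y₂) = 0.355.
From the momentum equation (using Fr₂), y₁/y₂ = ½[√(1 + 8Fr₂²) − 1] = ½[√2.009 − 1] = 0.209.
y₁ = 0.209 × 7.00 = 1.46 m.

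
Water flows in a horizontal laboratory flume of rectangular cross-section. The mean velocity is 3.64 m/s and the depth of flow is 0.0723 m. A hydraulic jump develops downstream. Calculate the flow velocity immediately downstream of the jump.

Fr₁ = V₁/√(g·y₁) = 3.64/√(9.81×0.0723) = 4.32.
From the momentum equation for a rectangular channel, y₂/y₁ = ½[√(1 + 8Fr₁²) − 1] = ½[√150.4 − 1] = 5.63.
y₂ = 5.63 × 0.0723 = 0.407 m.
q = V₁·y₁ = 3.64 × 0.0723 = 0.263 m²/s.
V₂ = q/y₂ = 0.263/0.407 = 0.646 m/s.

V₂ = 0.646 m/s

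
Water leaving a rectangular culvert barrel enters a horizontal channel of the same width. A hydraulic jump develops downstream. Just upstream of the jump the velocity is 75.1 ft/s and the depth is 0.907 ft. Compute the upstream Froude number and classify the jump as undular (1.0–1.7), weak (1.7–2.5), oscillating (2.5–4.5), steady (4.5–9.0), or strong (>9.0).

Fr₁ = V₁/√(g·y₁) = 75.1/√(32.2×0.907) = 13.9.
Fr₁ = 13.9 lies in the strong range.

Fr₁ = 13.9; strong jump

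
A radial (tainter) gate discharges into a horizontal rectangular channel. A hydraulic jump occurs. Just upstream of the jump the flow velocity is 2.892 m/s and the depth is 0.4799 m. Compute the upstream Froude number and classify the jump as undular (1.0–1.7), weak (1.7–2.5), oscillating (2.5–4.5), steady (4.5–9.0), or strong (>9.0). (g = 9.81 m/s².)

Fr₁ = V₁/√(g·y₁) = 2.892/√(9.81×0.4799) = 1.333.
Fr₁ = 1.333 lies in the undular range.

Fr₁ = 1.333; undular jump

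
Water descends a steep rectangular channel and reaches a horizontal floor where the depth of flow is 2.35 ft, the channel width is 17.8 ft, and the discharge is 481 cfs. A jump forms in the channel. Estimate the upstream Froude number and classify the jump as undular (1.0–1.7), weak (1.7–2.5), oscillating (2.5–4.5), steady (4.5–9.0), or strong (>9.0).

Fr₁ = 1.32; undular jump

q = Q/b = 481/17.8 = 27.0 ft²/s; V₁ = q/y₁ = 11.5 ft/s. Fr₁ = V₁/√(g·y₁) = 1.32.
Fr₁ = 1.32 lies in the undular range.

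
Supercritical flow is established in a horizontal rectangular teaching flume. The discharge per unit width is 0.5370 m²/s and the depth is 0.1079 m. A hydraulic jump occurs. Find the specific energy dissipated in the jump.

V₁ = q/y₁ = 0.5370/0.1079 = 4.977 m/s. Fr₁ = V₁/√(g·y₁) = 4.977/√(9.81×0.1079) = 4.837.
Bélanger equation: y₂/y₁ = ½[√(1 + 8Fr₁²) − 1] = ½[√188.20 − 1] = 6.359.
y₂ = 6.359 × 0.1079 = 0.6862 m.
Head loss: ΔE = (y₂ − y₁)³/(4y₁y₂) = (0.6862 − 0.1079)³/(4×0.1079×0.6862) = 0.1934/0.2962 = 0.6529 m.

ΔE = 0.6529 m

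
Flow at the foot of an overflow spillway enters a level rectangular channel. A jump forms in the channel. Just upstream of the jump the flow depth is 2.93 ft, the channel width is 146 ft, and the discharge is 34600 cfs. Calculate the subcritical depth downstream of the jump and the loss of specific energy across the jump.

y₂ = 33.1 ft; ΔE = 70.6 ft

q = Q/b = 34600/146 = 237 ft²/s; V₁ = q/y₁ = 80.9 ft/s. Fr₁ = V₁/√(g·y₁) = 8.33.
From the momentum equation for a rectangular channel, y₂/y₁ = ½[√(1 + 8Fr₁²) − 1] = ½[√555.7 − 1] = 11.3.
y₂ = 11.3 × 2.93 = 33.1 ft.
V₂ = q/y₂ = 237/33.1 = 7.17 ft/s. E₁ = y₁ + V₁²/2g = 105 ft; E₂ = y₂ + V₂²/2g = 33.9 ft. ΔE = E₁ − E₂ = 70.6 ft.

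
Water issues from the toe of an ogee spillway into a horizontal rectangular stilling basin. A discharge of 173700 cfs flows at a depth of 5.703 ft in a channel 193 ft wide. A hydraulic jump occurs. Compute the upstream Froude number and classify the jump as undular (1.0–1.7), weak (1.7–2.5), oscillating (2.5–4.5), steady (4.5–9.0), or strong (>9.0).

Fr₁ = 11.65; strong jump

q = Q/b = 173700/193 = 900.0 ft²/s; V₁ = q/y₁ = 157.8 ft/s. Fr₁ = V₁/√(g·y₁) = 11.65.
Fr₁ = 11.65 lies in the strong range.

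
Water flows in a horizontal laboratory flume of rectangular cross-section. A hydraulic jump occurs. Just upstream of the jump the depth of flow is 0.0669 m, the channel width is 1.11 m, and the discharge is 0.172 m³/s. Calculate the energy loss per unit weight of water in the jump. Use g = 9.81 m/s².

q = Q/b = 0.172/1.11 = 0.155 m²/s; V₁ = q/y₁ = 2.32 m/s. Fr₁ = V₁/√(g·y₁) = 2.86.
By Bélanger, y₂/y₁ = ½[√(1 + 8Fr₁²) − 1] = ½[√66.40 − 1] = 3.57.
y₂ = 3.57 × 0.0669 = 0.239 m.
V₂ = q/y₂ = 0.155/0.239 = 0.648 m/s. E₁ = y₁ + V₁²/2g = 0.340 m; E₂ = y₂ + V₂²/2g = 0.261 m. ΔE = E₁ − E₂ = 0.0798 m.

ΔE = 0.0798 m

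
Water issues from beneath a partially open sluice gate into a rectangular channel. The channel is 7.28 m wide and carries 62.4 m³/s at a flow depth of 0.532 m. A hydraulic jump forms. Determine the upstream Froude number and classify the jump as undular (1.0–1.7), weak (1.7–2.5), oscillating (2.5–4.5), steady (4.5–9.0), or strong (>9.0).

Fr₁ = 7.05; steady jump

q = Q/b = 62.4/7.28 = 8.57 m²/s; V₁ = q/y₁ = 16.1 m/s. Fr₁ = V₁/√(g·y₁) = 7.05.
Fr₁ = 7.05 lies in the steady range.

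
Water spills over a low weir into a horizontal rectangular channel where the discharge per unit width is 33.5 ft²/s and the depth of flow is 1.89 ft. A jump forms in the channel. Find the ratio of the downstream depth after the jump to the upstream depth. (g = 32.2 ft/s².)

V₁ = q/y₁ = 33.5/1.89 = 17.7 ft/s. Fr₁ = V₁/√(g·y₁) = 17.7/√(32.2×1.89) = 2.27.
Bélanger equation: y₂/y₁ = ½[√(1 + 8Fr₁²) − 1] = ½[√42.30 − 1] = 2.75.

y₂/y₁ = 2.75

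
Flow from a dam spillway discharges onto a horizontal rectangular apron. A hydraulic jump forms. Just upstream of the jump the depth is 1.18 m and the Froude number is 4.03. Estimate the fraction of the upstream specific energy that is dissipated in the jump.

Fr₁ = 4.03 (given).
Conjugate-depth relation: y₂/y₁ = ½[√(1 + 8Fr₁²) − 1] = ½[√130.9 − 1] = 5.22.
y₂ = 5.22 × 1.18 = 6.16 m.
E₁ = y₁(1 + Fr₁²/2) = 1.18×(1 + 4.03²/2) = 10.8 m. ΔE = (y₂ − y₁)³/(4y₁y₂) = 4.25 m. ΔE/E₁ = 4.25/10.8 = 0.395.

ΔE/E₁ = 0.395 (39.5%)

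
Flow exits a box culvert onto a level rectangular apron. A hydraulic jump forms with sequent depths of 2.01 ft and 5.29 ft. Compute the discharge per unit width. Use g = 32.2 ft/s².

For a rectangular channel the momentum equation gives q² = ½·g·y₁·y₂·(y₁ + y₂) = ½×32.2×2.01×5.29×7.30 = 1250.
q = √1250 = 35.4 ft²/s.

q = 35.4 ft²/s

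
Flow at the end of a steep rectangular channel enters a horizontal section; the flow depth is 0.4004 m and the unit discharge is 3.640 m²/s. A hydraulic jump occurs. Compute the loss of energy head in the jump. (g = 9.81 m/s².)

V₁ = q/y₁ = 3.640/0.4004 = 9.091 m/s. Fr₁ = V₁/√(g·y₁) = 9.091/√(9.81×0.4004) = 4.587.
Bélanger equation: y₂/y₁ = ½[√(1 + 8Fr₁²) − 1] = ½[√169.32 − 1] = 6.006.
y₂ = 6.006 × 0.4004 = 2.405 m.
V₂ = q/y₂ = 3.640/2.405 = 1.514 m/s. E₁ = y₁ + V₁²/2g = 4.613 m; E₂ = y₂ + V₂²/2g = 2.522 m. ΔE = E₁ − E₂ = 2.091 m.

ΔE = 2.091 m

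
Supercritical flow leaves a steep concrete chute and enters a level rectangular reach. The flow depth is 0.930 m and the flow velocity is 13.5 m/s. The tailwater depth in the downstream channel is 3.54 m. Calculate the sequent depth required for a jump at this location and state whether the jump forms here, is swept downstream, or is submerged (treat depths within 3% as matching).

Fr₁ = V₁/√(g·y₁) = 13.5/√(9.81×0.930) = 4.47.
Bélanger equation: y₂/y₁ = ½[√(1 + 8Fr₁²) − 1] = ½[√160.8 − 1] = 5.84.
y₂ = 5.84 × 0.930 = 5.43 m.
Tailwater y_tw = 3.54 m: y_tw < y₂, so the jump is swept downstream.

y₂ = 5.43 m; the jump is swept downstream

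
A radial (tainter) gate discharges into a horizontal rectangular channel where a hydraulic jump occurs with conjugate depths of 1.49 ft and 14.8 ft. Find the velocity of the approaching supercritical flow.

V₁ = 51.0 ft/s

For a rectangular channel the momentum equation gives q² = ½·g·y₁·y₂·(y₁ + y₂) = ½×32.2×1.49×14.8×16.3 = 5784.
q = √5784 = 76.0 ft²/s.
V₁ = q/y₁ = 76.0/1.49 = 51.0 ft/s.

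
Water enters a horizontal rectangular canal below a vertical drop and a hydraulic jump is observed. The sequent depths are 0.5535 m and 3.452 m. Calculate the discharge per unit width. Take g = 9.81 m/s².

q = 6.127 m²/s

For a rectangular channel the momentum equation gives q² = ½·g·y₁·y₂·(y₁ + y₂) = ½×9.81×0.5535×3.452×4.005 = 37.54.
q = √37.54 = 6.127 m²/s.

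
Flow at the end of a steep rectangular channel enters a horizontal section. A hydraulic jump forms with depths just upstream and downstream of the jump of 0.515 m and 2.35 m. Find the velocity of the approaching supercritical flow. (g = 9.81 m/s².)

For a rectangular channel the momentum equation gives q² = ½·g·y₁·y₂·(y₁ + y₂) = ½×9.81×0.515×2.35×2.87 = 17.0.
q = √17.0 = 4.12 m²/s.
V₁ = q/y₁ = 4.12/0.515 = 8.01 m/s.

V₁ = 8.01 m/s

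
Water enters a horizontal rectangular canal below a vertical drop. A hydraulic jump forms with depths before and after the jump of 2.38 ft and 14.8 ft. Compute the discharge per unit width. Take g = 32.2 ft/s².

q = 98.7 ft²/s

For a rectangular channel the momentum equation gives q² = ½·g·y₁·y₂·(y₁ + y₂) = ½×32.2×2.38×14.8×17.2 = 9743.
q = √9743 = 98.7 ft²/s.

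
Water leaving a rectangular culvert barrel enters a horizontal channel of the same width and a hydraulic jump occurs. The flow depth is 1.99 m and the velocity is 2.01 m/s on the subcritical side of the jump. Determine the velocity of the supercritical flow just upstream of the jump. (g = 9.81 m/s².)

Fr₂ = V₂/√(g·y₂) = 2.01/√(9.81×1.99) = 0.455.
Applying the sequent-depth relation in reverse, y₁/y₂ = ½[√(1 + 8Fr₂²) − 1] = ½[√2.656 − 1] = 0.315.
y₁ = 0.315 × 1.99 = 0.626 m.
V₁ = q/y₁ = 4.00/0.626 = 6.38 m/s.

V₁ = 6.38 m/s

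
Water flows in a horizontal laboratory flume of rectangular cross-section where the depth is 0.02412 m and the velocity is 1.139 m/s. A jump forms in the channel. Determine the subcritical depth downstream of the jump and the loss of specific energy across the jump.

y₂ = 0.06872 m; ΔE = 0.01338 m

Fr₁ = V₁/√(g·y₁) = 1.139/√(9.81×0.02412) = 2.342.
Conjugate-depth relation: y₂/y₁ = ½[√(1 + 8Fr₁²) − 1] = ½[√44.862 − 1] = 2.849.
y₂ = 2.849 × 0.02412 = 0.06872 m.
q = V₁·y₁ = 1.139 × 0.02412 = 0.02747 m²/s. V₂ = q/y₂ = 0.02747/0.06872 = 0.3998 m/s. E₁ = y₁ + V₁²/2g = 0.09024 m; E₂ = y₂ + V₂²/2g = 0.07686 m. ΔE = E₁ − E₂ = 0.01338 m.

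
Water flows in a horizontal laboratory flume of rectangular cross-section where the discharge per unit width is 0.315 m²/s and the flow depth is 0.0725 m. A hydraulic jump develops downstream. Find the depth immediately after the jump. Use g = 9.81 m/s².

V₁ = q/y₁ = 0.315/0.0725 = 4.34 m/s. Fr₁ = V₁/√(g·y₁) = 4.34/√(9.81×0.0725) = 5.15.
Conjugate-depth relation: y₂/y₁ = ½[√(1 + 8Fr₁²) − 1] = ½[√213.3 − 1] = 6.80.
y₂ = 6.80 × 0.0725 = 0.493 m.

y₂ = 0.493 m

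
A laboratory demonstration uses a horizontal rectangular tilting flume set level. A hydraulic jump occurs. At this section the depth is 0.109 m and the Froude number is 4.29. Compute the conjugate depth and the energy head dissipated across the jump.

y₂ = 0.609 m; ΔE = 0.471 m

Fr₁ = 4.29 (given).
Conjugate-depth relation: y₂/y₁ = ½[√(1 + 8Fr₁²) − 1] = ½[√148.2 − 1] = 5.59.
y₂ = 5.59 × 0.109 = 0.609 m.
Head loss: ΔE = (y₂ − y₁)³/(4y₁y₂) = (0.609 − 0.109)³/(4×0.109×0.609) = 0.125/0.266 = 0.471 m.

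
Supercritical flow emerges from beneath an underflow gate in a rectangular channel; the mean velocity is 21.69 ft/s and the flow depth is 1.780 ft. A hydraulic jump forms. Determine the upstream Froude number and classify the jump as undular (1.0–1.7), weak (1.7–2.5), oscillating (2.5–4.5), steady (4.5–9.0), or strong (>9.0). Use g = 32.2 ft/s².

Fr₁ = V₁/√(g·y₁) = 21.69/√(32.2×1.780) = 2.865.
Fr₁ = 2.865 lies in the oscillating range.

Fr₁ = 2.865; oscillating jump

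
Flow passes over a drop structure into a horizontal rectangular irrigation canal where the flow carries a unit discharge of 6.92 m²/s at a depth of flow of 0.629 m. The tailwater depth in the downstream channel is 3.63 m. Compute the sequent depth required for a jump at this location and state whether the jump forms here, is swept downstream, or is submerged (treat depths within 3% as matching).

V₁ = q/y₁ = 6.92/0.629 = 11.0 m/s. Fr₁ = V₁/√(g·y₁) = 11.0/√(9.81×0.629) = 4.43.
By Bélanger, y₂/y₁ = ½[√(1 + 8Fr₁²) − 1] = ½[√157.9 − 1] = 5.78.
y₂ = 5.78 × 0.629 = 3.64 m.
Tailwater y_tw = 3.63 m: y_tw ≈ y₂, so the jump forms here.

y₂ = 3.64 m; the jump forms here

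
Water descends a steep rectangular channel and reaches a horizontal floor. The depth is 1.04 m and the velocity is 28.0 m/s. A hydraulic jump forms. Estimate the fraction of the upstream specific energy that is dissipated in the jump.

Fr₁ = V₁/√(g·y₁) = 28.0/√(9.81×1.04) = 8.77.
By Bélanger, y₂/y₁ = ½[√(1 + 8Fr₁²) − 1] = ½[√615.8 − 1] = 11.9.
y₂ = 11.9 × 1.04 = 12.4 m.
E₁ = y₁ + V₁²/2g = 41.0 m. ΔE = (y₂ − y₁)³/(4y₁y₂) = 28.3 m. ΔE/E₁ = 28.3/41.0 = 0.691.

ΔE/E₁ = 0.691 (69.1%)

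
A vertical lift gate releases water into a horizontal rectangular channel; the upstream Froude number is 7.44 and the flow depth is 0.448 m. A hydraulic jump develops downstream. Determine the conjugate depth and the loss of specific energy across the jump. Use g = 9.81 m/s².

Fr₁ = 7.44 (given).
Sequent-depth ratio: y₂/y₁ = ½[√(1 + 8Fr₁²) − 1] = ½[√443.8 − 1] = 10.0.
y₂ = 10.0 × 0.448 = 4.50 m.
V₁ = Fr₁·√(g·y₁) = 7.44×√(9.81×0.448) = 15.6 m/s; q = V₁·y₁ = 6.99 m²/s. V₂ = q/y₂ = 6.99/4.50 = 1.55 m/s. E₁ = y₁ + V₁²/2g = 12.8 m; E₂ = y₂ + V₂²/2g = 4.62 m. ΔE = E₁ − E₂ = 8.23 m.

y₂ = 4.50 m; ΔE = 8.23 m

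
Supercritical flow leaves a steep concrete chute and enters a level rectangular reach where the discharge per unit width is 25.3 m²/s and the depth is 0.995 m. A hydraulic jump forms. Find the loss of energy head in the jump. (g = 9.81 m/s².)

ΔE = 22.7 m

V₁ = q/y₁ = 25.3/0.995 = 25.4 m/s. Fr₁ = V₁/√(g·y₁) = 25.4/√(9.81×0.995) = 8.14.
Sequent-depth ratio: y₂/y₁ = ½[√(1 + 8Fr₁²) − 1] = ½[√530.9 − 1] = 11.0.
y₂ = 11.0 × 0.995 = 11.0 m.
Head loss: ΔE = (y₂ − y₁)³/(4y₁y₂) = (11.0 − 0.995)³/(4×0.995×11.0) = 991/43.6 = 22.7 m.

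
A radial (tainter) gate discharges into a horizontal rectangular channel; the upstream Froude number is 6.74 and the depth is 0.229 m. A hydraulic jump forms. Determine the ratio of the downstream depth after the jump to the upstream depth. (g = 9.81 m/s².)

y₂/y₁ = 9.04

Fr₁ = 6.74 (given).
By Bélanger, y₂/y₁ = ½[√(1 + 8Fr₁²) − 1] = ½[√364.4 − 1] = 9.04.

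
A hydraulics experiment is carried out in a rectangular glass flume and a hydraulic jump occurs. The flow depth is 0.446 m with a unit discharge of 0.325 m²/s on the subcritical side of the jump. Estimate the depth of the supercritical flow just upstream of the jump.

y₁ = 0.0901 m

V₂ = q/y₂ = 0.325/0.446 = 0.729 m/s; Fr₂ = V₂/√(g·y₂) = 0.348.
Applying the sequent-depth relation in reverse, y₁/y₂ = ½[√(1 + 8Fr₂²) − 1] = ½[√1.971 − 1] = 0.202.
y₁ = 0.202 × 0.446 = 0.0901 m.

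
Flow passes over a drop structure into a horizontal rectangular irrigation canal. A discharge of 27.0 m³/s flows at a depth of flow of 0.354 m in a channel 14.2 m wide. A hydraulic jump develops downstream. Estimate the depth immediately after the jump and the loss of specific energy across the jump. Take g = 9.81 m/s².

y₂ = 1.28 m; ΔE = 0.435 m

q = Q/b = 27.0/14.2 = 1.90 m²/s; V₁ = q/y₁ = 5.37 m/s. Fr₁ = V₁/√(g·y₁) = 2.88.
From the momentum equation for a rectangular channel, y₂/y₁ = ½[√(1 + 8Fr₁²) − 1] = ½[√67.46 − 1] = 3.61.
y₂ = 3.61 × 0.354 = 1.28 m.
V₂ = q/y₂ = 1.90/1.28 = 1.49 m/s. E₁ = y₁ + V₁²/2g = 1.82 m; E₂ = y₂ + V₂²/2g = 1.39 m. ΔE = E₁ − E₂ = 0.435 m.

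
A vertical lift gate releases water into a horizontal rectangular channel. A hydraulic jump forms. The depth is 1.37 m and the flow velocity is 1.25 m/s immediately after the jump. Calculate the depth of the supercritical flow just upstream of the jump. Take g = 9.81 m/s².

Fr₂ = V₂/√(g·y₂) = 1.25/√(9.81×1.37) = 0.341.
From the momentum equation (using Fr₂), y₁/y₂ = ½[√(1 + 8Fr₂²) − 1] = ½[√1.930 − 1] = 0.195.
y₁ = 0.195 × 1.37 = 0.267 m.

y₁ = 0.267 m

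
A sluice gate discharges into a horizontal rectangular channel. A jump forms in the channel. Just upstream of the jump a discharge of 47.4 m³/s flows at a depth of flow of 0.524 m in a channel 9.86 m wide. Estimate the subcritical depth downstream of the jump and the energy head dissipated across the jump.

y₂ = 2.75 m; ΔE = 1.91 m

q = Q/b = 47.4/9.86 = 4.81 m²/s; V₁ = q/y₁ = 9.17 m/s. Fr₁ = V₁/√(g·y₁) = 4.05.
From the momentum equation for a rectangular channel, y₂/y₁ = ½[√(1 + 8Fr₁²) − 1] = ½[√132.0 − 1] = 5.24.
y₂ = 5.24 × 0.524 = 2.75 m.
V₂ = q/y₂ = 4.81/2.75 = 1.75 m/s. E₁ = y₁ + V₁²/2g = 4.81 m; E₂ = y₂ + V₂²/2g = 2.90 m. ΔE = E₁ − E₂ = 1.91 m.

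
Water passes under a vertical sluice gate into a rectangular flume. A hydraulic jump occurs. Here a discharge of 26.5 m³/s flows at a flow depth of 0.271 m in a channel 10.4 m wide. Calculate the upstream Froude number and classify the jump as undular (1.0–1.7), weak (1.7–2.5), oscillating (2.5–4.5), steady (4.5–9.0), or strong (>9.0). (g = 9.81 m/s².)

q = Q/b = 26.5/10.4 = 2.55 m²/s; V₁ = q/y₁ = 9.40 m/s. Fr₁ = V₁/√(g·y₁) = 5.77.
Fr₁ = 5.77 lies in the steady range.

Fr₁ = 5.77; steady jump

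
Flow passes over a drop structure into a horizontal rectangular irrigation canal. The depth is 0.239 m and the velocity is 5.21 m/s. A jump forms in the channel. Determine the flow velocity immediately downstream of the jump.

V₂ = 1.20 m/s

Fr₁ = V₁/√(g·y₁) = 5.21/√(9.81×0.239) = 3.40.
By Bélanger, y₂/y₁ = ½[√(1 + 8Fr₁²) − 1] = ½[√93.62 − 1] = 4.34.
y₂ = 4.34 × 0.239 = 1.04 m.
q = V₁·y₁ = 5.21 × 0.239 = 1.25 m²/s.
V₂ = q/y₂ = 1.25/1.04 = 1.20 m/s.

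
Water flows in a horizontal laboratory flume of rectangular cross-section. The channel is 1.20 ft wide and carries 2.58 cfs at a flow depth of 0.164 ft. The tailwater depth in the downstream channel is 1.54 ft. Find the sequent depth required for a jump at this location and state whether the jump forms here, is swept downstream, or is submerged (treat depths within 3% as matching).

q = Q/b = 2.58/1.20 = 2.15 ft²/s; V₁ = q/y₁ = 13.1 ft/s. Fr₁ = V₁/√(g·y₁) = 5.70.
Sequent-depth ratio: y₂/y₁ = ½[√(1 + 8Fr₁²) − 1] = ½[√261.4 − 1] = 7.58.
y₂ = 7.58 × 0.164 = 1.24 ft.
Tailwater y_tw = 1.54 ft: y_tw > y₂, so the jump is submerged.

y₂ = 1.24 ft; the jump is submerged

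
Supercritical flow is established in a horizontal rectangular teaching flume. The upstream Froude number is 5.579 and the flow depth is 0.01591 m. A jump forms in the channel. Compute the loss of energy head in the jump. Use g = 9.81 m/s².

Fr₁ = 5.579 (given).
From the momentum equation for a rectangular channel, y₂/y₁ = ½[√(1 + 8Fr₁²) − 1] = ½[√250.00 − 1] = 7.406.
y₂ = 7.406 × 0.01591 = 0.1178 m.
V₁ = Fr₁·√(g·y₁) = 5.579×√(9.81×0.01591) = 2.204 m/s; q = V₁·y₁ = 0.03507 m²/s. V₂ = q/y₂ = 0.03507/0.1178 = 0.2976 m/s. E₁ = y₁ + V₁²/2g = 0.2635 m; E₂ = y₂ + V₂²/2g = 0.1223 m. ΔE = E₁ − E₂ = 0.1412 m.

ΔE = 0.1412 m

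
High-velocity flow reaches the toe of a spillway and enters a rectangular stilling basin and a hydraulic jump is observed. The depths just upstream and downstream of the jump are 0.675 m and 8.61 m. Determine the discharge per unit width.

q = 16.3 m²/s

For a rectangular channel the momentum equation gives q² = ½·g·y₁·y₂·(y₁ + y₂) = ½×9.81×0.675×8.61×9.29 = 265.
q = √265 = 16.3 m²/s.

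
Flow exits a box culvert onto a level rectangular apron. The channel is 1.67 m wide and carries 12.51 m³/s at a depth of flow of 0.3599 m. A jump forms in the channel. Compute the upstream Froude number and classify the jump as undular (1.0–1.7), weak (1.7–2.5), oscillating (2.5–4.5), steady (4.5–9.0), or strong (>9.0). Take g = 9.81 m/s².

Fr₁ = 11.08; strong jump

q = Q/b = 12.51/1.67 = 7.491 m²/s; V₁ = q/y₁ = 20.81 m/s. Fr₁ = V₁/√(g·y₁) = 11.08.
Fr₁ = 11.08 lies in the strong range.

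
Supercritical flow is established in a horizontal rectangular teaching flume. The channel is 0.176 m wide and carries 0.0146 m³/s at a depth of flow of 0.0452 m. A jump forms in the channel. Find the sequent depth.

y₂ = 0.155 m

q = Q/b = 0.0146/0.176 = 0.0830 m²/s; V₁ = q/y₁ = 1.84 m/s. Fr₁ = V₁/√(g·y₁) = 2.76.
From the momentum equation for a rectangular channel, y₂/y₁ = ½[√(1 + 8Fr₁²) − 1] = ½[√61.77 − 1] = 3.43.
y₂ = 3.43 × 0.0452 = 0.155 m.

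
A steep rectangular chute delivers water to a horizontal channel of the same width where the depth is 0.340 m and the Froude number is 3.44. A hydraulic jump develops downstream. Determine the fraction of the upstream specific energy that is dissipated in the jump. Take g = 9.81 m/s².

Fr₁ = 3.44 (given).
By Bélanger, y₂/y₁ = ½[√(1 + 8Fr₁²) − 1] = ½[√95.67 − 1] = 4.39.
y₂ = 4.39 × 0.340 = 1.49 m.
E₁ = y₁(1 + Fr₁²/2) = 0.340×(1 + 3.44²/2) = 2.35 m. ΔE = (y₂ − y₁)³/(4y₁y₂) = 0.755 m. ΔE/E₁ = 0.755/2.35 = 0.321.

ΔE/E₁ = 0.321 (32.1%)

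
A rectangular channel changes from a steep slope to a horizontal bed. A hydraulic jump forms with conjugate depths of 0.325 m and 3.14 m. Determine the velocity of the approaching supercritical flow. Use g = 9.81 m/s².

V₁ = 12.8 m/s

For a rectangular channel the momentum equation gives q² = ½·g·y₁·y₂·(y₁ + y₂) = ½×9.81×0.325×3.14×3.47 = 17.3.
q = √17.3 = 4.16 m²/s.
V₁ = q/y₁ = 4.16/0.325 = 12.8 m/s.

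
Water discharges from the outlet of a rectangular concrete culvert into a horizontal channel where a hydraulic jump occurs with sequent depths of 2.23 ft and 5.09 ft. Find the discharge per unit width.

q = 36.6 ft²/s

For a rectangular channel the momentum equation gives q² = ½·g·y₁·y₂·(y₁ + y₂) = ½×32.2×2.23×5.09×7.32 = 1338.
q = √1338 = 36.6 ft²/s.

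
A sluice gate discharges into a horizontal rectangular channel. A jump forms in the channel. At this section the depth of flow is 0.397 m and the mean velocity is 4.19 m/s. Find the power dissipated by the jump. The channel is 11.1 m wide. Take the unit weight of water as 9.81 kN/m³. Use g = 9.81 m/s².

P = 26.0 kW

Fr₁ = V₁/√(g·y₁) = 4.19/√(9.81×0.397) = 2.12.
From the momentum equation for a rectangular channel, y₂/y₁ = ½[√(1 + 8Fr₁²) − 1] = ½[√37.06 − 1] = 2.54.
y₂ = 2.54 × 0.397 = 1.01 m.
Head loss: ΔE = (y₂ − y₁)³/(4y₁y₂) = (1.01 − 0.397)³/(4×0.397×1.01) = 0.230/1.60 = 0.144 m.
q = V₁·y₁ = 4.19 × 0.397 = 1.66 m²/s. Q = q·b = 1.66 × 11.1 = 18.5 m³/s. P = γ·Q·ΔE = 9.81 × 18.5 × 0.144 = 26.0 kW.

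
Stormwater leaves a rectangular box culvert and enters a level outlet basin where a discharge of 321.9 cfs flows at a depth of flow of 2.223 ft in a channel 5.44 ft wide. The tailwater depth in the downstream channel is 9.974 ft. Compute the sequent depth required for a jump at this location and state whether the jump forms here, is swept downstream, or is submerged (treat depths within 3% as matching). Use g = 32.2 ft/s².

y₂ = 8.842 ft; the jump is submerged

q = Q/b = 321.9/5.44 = 59.17 ft²/s; V₁ = q/y₁ = 26.62 ft/s. Fr₁ = V₁/√(g·y₁) = 3.146.
Sequent-depth ratio: y₂/y₁ = ½[√(1 + 8Fr₁²) − 1] = ½[√80.188 − 1] = 3.977.
y₂ = 3.977 × 2.223 = 8.842 ft.
Tailwater y_tw = 9.974 ft: y_tw > y₂, so the jump is submerged.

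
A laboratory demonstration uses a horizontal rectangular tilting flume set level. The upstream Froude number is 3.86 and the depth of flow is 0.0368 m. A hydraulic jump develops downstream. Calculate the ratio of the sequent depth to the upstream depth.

Fr₁ = 3.86 (given).
Sequent-depth ratio: y₂/y₁ = ½[√(1 + 8Fr₁²) − 1] = ½[√120.2 − 1] = 4.98.

y₂/y₁ = 4.98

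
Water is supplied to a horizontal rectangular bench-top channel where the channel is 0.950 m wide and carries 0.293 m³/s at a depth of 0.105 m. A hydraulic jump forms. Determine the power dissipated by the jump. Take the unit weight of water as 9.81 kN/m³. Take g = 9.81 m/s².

q = Q/b = 0.293/0.950 = 0.308 m²/s; V₁ = q/y₁ = 2.94 m/s. Fr₁ = V₁/√(g·y₁) = 2.89.
Bélanger equation: y₂/y₁ = ½[√(1 + 8Fr₁²) − 1] = ½[√68.01 − 1] = 3.62.
y₂ = 3.62 × 0.105 = 0.380 m.
Head loss: ΔE = (y₂ − y₁)³/(4y₁y₂) = (0.380 − 0.105)³/(4×0.105×0.380) = 0.0209/0.160 = 0.131 m.
P = γ·Q·ΔE = 9.81 × 0.293 × 0.131 = 0.376 kW.

P = 0.376 kW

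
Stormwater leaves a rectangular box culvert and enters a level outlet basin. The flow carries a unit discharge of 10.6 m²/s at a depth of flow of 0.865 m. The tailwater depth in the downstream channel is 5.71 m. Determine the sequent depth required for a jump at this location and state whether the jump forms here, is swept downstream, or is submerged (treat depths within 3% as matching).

V₁ = q/y₁ = 10.6/0.865 = 12.3 m/s. Fr₁ = V₁/√(g·y₁) = 12.3/√(9.81×0.865) = 4.21.
By Bélanger, y₂/y₁ = ½[√(1 + 8Fr₁²) − 1] = ½[√142.6 − 1] = 5.47.
y₂ = 5.47 × 0.865 = 4.73 m.
Tailwater y_tw = 5.71 m: y_tw > y₂, so the jump is submerged.

y₂ = 4.73 m; the jump is submerged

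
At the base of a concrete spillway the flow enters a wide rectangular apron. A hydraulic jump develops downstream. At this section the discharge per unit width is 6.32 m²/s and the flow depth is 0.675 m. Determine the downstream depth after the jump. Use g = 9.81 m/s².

y₂ = 3.15 m

V₁ = q/y₁ = 6.32/0.675 = 9.36 m/s. Fr₁ = V₁/√(g·y₁) = 9.36/√(9.81×0.675) = 3.64.
By Bélanger, y₂/y₁ = ½[√(1 + 8Fr₁²) − 1] = ½[√106.9 − 1] = 4.67.
y₂ = 4.67 × 0.675 = 3.15 m.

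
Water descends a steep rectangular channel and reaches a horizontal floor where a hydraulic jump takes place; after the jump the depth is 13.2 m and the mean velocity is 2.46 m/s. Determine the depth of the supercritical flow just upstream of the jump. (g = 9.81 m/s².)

y₁ = 1.14 m

Fr₂ = V₂/√(g·y₂) = 2.46/√(9.81×13.2) = 0.216.
Applying the sequent-depth relation in reverse, y₁/y₂ = ½[√(1 + 8Fr₂²) − 1] = ½[√1.374 − 1] = 0.0861.
y₁ = 0.0861 × 13.2 = 1.14 m.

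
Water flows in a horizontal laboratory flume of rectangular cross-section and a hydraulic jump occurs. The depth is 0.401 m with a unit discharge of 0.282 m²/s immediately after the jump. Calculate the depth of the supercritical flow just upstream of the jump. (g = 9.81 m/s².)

y₁ = 0.0835 m

V₂ = q/y₂ = 0.282/0.401 = 0.703 m/s; Fr₂ = V₂/√(g·y₂) = 0.355.
Applying the sequent-depth relation in reverse, y₁/y₂ = ½[√(1 + 8Fr₂²) − 1] = ½[√2.006 − 1] = 0.208.
y₁ = 0.208 × 0.401 = 0.0835 m.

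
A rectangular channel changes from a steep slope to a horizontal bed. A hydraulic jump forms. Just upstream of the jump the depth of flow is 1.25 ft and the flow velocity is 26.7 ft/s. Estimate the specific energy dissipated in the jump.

Fr₁ = V₁/√(g·y₁) = 26.7/√(32.2×1.25) = 4.21.
Conjugate-depth relation: y₂/y₁ = ½[√(1 + 8Fr₁²) − 1] = ½[√142.7 − 1] = 5.47.
y₂ = 5.47 × 1.25 = 6.84 ft.
Head loss: ΔE = (y₂ − y₁)³/(4y₁y₂) = (6.84 − 1.25)³/(4×1.25×6.84) = 175/34.2 = 5.11 ft.

ΔE = 5.11 ft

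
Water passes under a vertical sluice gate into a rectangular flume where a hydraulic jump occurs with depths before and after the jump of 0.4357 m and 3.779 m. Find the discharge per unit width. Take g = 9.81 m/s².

q = 5.834 m²/s

For a rectangular channel the momentum equation gives q² = ½·g·y₁·y₂·(y₁ + y₂) = ½×9.81×0.4357×3.779×4.215 = 34.04.
q = √34.04 = 5.834 m²/s.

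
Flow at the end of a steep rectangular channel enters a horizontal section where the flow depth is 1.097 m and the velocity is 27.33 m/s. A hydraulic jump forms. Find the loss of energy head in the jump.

ΔE = 26.48 m

Fr₁ = V₁/√(g·y₁) = 27.33/√(9.81×1.097) = 8.331.
By Bélanger, y₂/y₁ = ½[√(1 + 8Fr₁²) − 1] = ½[√556.26 − 1] = 11.29.
y₂ = 11.29 × 1.097 = 12.39 m.
Head loss: ΔE = (y₂ − y₁)³/(4y₁y₂) = (12.39 − 1.097)³/(4×1.097×12.39) = 1439/54.36 = 26.48 m.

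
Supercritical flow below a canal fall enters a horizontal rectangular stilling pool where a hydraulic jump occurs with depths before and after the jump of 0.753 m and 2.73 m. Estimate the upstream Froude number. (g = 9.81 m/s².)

For a rectangular channel the momentum equation gives q² = ½·g·y₁·y₂·(y₁ + y₂) = ½×9.81×0.753×2.73×3.48 = 35.1.
q = √35.1 = 5.93 m²/s.
V₁ = q/y₁ = 7.87 m/s; Fr₁ = V₁/√(g·y₁) = 2.90.

Fr₁ = 2.90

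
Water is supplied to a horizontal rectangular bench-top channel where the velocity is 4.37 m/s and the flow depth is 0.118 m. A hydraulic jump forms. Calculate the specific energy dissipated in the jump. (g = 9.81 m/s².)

ΔE = 0.435 m

Fr₁ = V₁/√(g·y₁) = 4.37/√(9.81×0.118) = 4.06.
Sequent-depth ratio: y₂/y₁ = ½[√(1 + 8Fr₁²) − 1] = ½[√133.0 − 1] = 5.27.
y₂ = 5.27 × 0.118 = 0.621 m.
Head loss: ΔE = (y₂ − y₁)³/(4y₁y₂) = (0.621 − 0.118)³/(4×0.118×0.621) = 0.128/0.293 = 0.435 m.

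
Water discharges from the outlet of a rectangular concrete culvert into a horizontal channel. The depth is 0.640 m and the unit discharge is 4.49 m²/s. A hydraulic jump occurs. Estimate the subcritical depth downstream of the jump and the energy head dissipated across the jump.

V₁ = q/y₁ = 4.49/0.640 = 7.02 m/s. Fr₁ = V₁/√(g·y₁) = 7.02/√(9.81×0.640) = 2.80.
Conjugate-depth relation: y₂/y₁ = ½[√(1 + 8Fr₁²) − 1] = ½[√63.72 − 1] = 3.49.
y₂ = 3.49 × 0.640 = 2.23 m.
Head loss: ΔE = (y₂ − y₁)³/(4y₁y₂) = (2.23 − 0.640)³/(4×0.640×2.23) = 4.05/5.72 = 0.708 m.

y₂ = 2.23 m; ΔE = 0.708 m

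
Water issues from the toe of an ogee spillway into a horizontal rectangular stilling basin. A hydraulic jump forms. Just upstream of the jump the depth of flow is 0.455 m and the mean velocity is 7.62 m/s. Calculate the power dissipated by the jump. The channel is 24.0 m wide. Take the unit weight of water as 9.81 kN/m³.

Fr₁ = V₁/√(g·y₁) = 7.62/√(9.81×0.455) = 3.61.
Bélanger equation: y₂/y₁ = ½[√(1 + 8Fr₁²) − 1] = ½[√105.1 − 1] = 4.63.
y₂ = 4.63 × 0.455 = 2.10 m.
Head loss: ΔE = (y₂ − y₁)³/(4y₁y₂) = (2.10 − 0.455)³/(4×0.455×2.10) = 4.49/3.83 = 1.17 m.
q = V₁·y₁ = 7.62 × 0.455 = 3.47 m²/s. Q = q·b = 3.47 × 24.0 = 83.2 m³/s. P = γ·Q·ΔE = 9.81 × 83.2 × 1.17 = 956 kW.

P = 956 kW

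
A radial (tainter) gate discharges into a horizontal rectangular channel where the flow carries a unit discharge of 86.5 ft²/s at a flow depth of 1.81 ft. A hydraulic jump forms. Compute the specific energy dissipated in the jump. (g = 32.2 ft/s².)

V₁ = q/y₁ = 86.5/1.81 = 47.8 ft/s. Fr₁ = V₁/√(g·y₁) = 47.8/√(32.2×1.81) = 6.26.
Conjugate-depth relation: y₂/y₁ = ½[√(1 + 8Fr₁²) − 1] = ½[√314.5 − 1] = 8.37.
y₂ = 8.37 × 1.81 = 15.1 ft.
V₂ = q/y₂ = 86.5/15.1 = 5.71 ft/s. E₁ = y₁ + V₁²/2g = 37.3 ft; E₂ = y₂ + V₂²/2g = 15.7 ft. ΔE = E₁ − E₂ = 21.6 ft.

ΔE = 21.6 ft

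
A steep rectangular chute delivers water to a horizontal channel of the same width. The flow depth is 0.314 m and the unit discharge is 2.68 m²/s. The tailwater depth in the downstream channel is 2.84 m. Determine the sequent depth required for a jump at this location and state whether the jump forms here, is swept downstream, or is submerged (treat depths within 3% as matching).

y₂ = 2.01 m; the jump is submerged

V₁ = q/y₁ = 2.68/0.314 = 8.54 m/s. Fr₁ = V₁/√(g·y₁) = 8.54/√(9.81×0.314) = 4.86.
By Bélanger, y₂/y₁ = ½[√(1 + 8Fr₁²) − 1] = ½[√190.2 − 1] = 6.40.
y₂ = 6.40 × 0.314 = 2.01 m.
Tailwater y_tw = 2.84 m: y_tw > y₂, so the jump is submerged.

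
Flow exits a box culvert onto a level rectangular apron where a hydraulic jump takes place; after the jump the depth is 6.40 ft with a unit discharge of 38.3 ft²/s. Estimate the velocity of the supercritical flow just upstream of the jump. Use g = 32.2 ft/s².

V₂ = q/y₂ = 38.3/6.40 = 5.98 ft/s; Fr₂ = V₂/√(g·y₂) = 0.417.
From the momentum equation (using Fr₂), y₁/y₂ = ½[√(1 + 8Fr₂²) − 1] = ½[√2.390 − 1] = 0.273.
y₁ = 0.273 × 6.40 = 1.75 ft.
V₁ = q/y₁ = 38.3/1.75 = 21.9 ft/s.

V₁ = 21.9 ft/s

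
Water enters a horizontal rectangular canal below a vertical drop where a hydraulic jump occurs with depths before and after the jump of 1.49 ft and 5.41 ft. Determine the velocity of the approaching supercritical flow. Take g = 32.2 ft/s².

For a rectangular channel the momentum equation gives q² = ½·g·y₁·y₂·(y₁ + y₂) = ½×32.2×1.49×5.41×6.90 = 895.
q = √895 = 29.9 ft²/s.
V₁ = q/y₁ = 29.9/1.49 = 20.1 ft/s.

V₁ = 20.1 ft/s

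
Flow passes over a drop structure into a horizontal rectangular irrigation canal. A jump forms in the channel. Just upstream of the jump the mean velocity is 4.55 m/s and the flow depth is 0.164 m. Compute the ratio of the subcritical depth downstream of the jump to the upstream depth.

Fr₁ = V₁/√(g·y₁) = 4.55/√(9.81×0.164) = 3.59.
From the momentum equation for a rectangular channel, y₂/y₁ = ½[√(1 + 8Fr₁²) − 1] = ½[√103.9 − 1] = 4.60.

y₂/y₁ = 4.60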